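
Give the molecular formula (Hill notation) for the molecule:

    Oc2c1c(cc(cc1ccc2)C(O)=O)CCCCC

C16H18O3

Heavy atoms from the SMILES: 16 C, 3 O.
Implicit hydrogens by atom environment:
  5 × C (aromatic): 1 H each → 5
  5 × C (aromatic): no H
  4 × C: 2 H each → 8
  2 × O: 1 H each → 2
  1 × C: 3 H
  1 × C: no H
  1 × O: no H
  Total hydrogens = 18.
Molecular formula: C16H18O3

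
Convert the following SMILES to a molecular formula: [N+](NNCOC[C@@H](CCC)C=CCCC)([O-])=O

C11H23N3O3

Heavy atoms from the SMILES: 11 C, 3 N, 3 O.
Implicit hydrogens by atom environment:
  6 × C: 2 H each → 12
  3 × C: 1 H each → 3
  2 × C: 3 H each → 6
  2 × N: 1 H each → 2
  2 × O: no H
  1 × N (charge +1): no H
  1 × O (charge -1): no H
  Total hydrogens = 23.
Molecular formula: C11H23N3O3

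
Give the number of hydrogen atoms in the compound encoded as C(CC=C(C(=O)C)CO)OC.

Hydrogens are implicit in SMILES; fill each atom to its normal valence:
  3 × C: 2 H each → 6
  2 × C: 3 H each → 6
  2 × C: no H
  2 × O: no H
  1 × C: 1 H
  1 × O: 1 H
  Total hydrogens = 14.

14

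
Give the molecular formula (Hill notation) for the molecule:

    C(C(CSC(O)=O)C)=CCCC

Heavy atoms from the SMILES: 9 C, 2 O, 1 S.
Implicit hydrogens by atom environment:
  3 × C: 2 H each → 6
  3 × C: 1 H each → 3
  2 × C: 3 H each → 6
  1 × C: no H
  1 × O: 1 H
  1 × O: no H
  1 × S: no H
  Total hydrogens = 16.
Molecular formula: C9H16O2S

C9H16O2S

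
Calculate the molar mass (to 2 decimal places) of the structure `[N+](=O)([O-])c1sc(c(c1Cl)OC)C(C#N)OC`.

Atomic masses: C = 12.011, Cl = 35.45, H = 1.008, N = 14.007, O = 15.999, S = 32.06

Molecular formula: C8H7ClN2O4S.
M = 8×12.011 + 1×35.45 + 7×1.008 + 2×14.007 + 4×15.999 + 1×32.06 = 262.66 g/mol.

262.66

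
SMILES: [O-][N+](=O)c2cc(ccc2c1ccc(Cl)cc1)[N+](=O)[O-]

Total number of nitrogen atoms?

2

The symbol for nitrogen appears 2 times in the SMILES.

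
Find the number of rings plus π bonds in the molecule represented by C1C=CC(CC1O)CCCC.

2

Molecular formula from the SMILES: C10H18O.
DoU = (2C + 2 + N − H − X)/2 = (2·10 + 2 + 0 − 18 − 0)/2 = 4/2 = 2.
(Structurally: 1 ring(s) + 1 π bond(s) = 2.)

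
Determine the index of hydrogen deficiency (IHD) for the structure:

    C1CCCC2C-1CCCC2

Molecular formula from the SMILES: C10H18.
DoU = (2C + 2 + N − H − X)/2 = (2·10 + 2 + 0 − 18 − 0)/2 = 4/2 = 2.
(Structurally: 2 ring(s) + 0 π bond(s) = 2.)

2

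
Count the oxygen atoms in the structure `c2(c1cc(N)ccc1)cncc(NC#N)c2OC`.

1

The symbol for oxygen appears 1 time in the SMILES.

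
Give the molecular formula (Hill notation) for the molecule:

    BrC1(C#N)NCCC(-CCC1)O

C8H13BrN2O

Heavy atoms from the SMILES: 1 Br, 8 C, 2 N, 1 O.
Implicit hydrogens by atom environment:
  5 × C: 2 H each → 10
  2 × C: no H
  1 × Br: no H
  1 × C: 1 H
  1 × N: 1 H
  1 × N: no H
  1 × O: 1 H
  Total hydrogens = 13.
Molecular formula: C8H13BrN2O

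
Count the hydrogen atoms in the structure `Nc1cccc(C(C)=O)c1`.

Hydrogens are implicit in SMILES; fill each atom to its normal valence:
  4 × C (aromatic): 1 H each → 4
  2 × C (aromatic): no H
  1 × C: 3 H
  1 × C: no H
  1 × N: 2 H
  1 × O: no H
  Total hydrogens = 9.

9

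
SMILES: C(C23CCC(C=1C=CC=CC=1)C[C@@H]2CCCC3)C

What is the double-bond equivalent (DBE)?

6

Molecular formula from the SMILES: C18H26.
DoU = (2C + 2 + N − H − X)/2 = (2·18 + 2 + 0 − 26 − 0)/2 = 12/2 = 6.
(Structurally: 3 ring(s) + 3 π bond(s) = 6.)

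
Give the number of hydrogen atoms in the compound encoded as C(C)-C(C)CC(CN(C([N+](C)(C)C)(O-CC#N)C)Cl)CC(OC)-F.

34

Hydrogens are implicit in SMILES; fill each atom to its normal valence:
  7 × C: 3 H each → 21
  5 × C: 2 H each → 10
  3 × C: 1 H each → 3
  2 × C: no H
  2 × N: no H
  2 × O: no H
  1 × Cl: no H
  1 × F: no H
  1 × N (charge +1): no H
  Total hydrogens = 34.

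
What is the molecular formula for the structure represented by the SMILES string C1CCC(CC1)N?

C6H13N

Heavy atoms from the SMILES: 6 C, 1 N.
Implicit hydrogens by atom environment:
  5 × C: 2 H each → 10
  1 × C: 1 H
  1 × N: 2 H
  Total hydrogens = 13.
Molecular formula: C6H13N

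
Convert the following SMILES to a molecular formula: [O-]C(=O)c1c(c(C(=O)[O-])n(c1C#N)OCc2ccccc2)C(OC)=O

Heavy atoms from the SMILES: 16 C, 2 N, 7 O.
Implicit hydrogens by atom environment:
  5 × C (aromatic): 1 H each → 5
  5 × C (aromatic): no H
  5 × O: no H
  4 × C: no H
  2 × O (charge -1): no H
  1 × C: 3 H
  1 × C: 2 H
  1 × N (aromatic): no H
  1 × N: no H
  Total hydrogens = 10.
Net charge -2.
Molecular formula: [C16H10N2O7]2-

[C16H10N2O7]2-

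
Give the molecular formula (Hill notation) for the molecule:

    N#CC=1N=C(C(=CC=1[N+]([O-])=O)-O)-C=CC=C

C10H7N3O3

Heavy atoms from the SMILES: 10 C, 3 N, 3 O.
Implicit hydrogens by atom environment:
  4 × C (aromatic): no H
  3 × C: 1 H each → 3
  1 × C: 2 H
  1 × C (aromatic): 1 H
  1 × C: no H
  1 × N (aromatic): no H
  1 × N: no H
  1 × N (charge +1): no H
  1 × O: 1 H
  1 × O: no H
  1 × O (charge -1): no H
  Total hydrogens = 7.
Molecular formula: C10H7N3O3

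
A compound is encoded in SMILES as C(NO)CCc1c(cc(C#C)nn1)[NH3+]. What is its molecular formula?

C9H13N4O+

Heavy atoms from the SMILES: 9 C, 4 N, 1 O.
Implicit hydrogens by atom environment:
  3 × C: 2 H each → 6
  3 × C (aromatic): no H
  2 × N (aromatic): no H
  1 × C (aromatic): 1 H
  1 × C: 1 H
  1 × C: no H
  1 × N (charge +1): 3 H
  1 × N: 1 H
  1 × O: 1 H
  Total hydrogens = 13.
Net charge +1.
Molecular formula: C9H13N4O+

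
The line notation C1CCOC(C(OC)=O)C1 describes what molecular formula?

Heavy atoms from the SMILES: 7 C, 3 O.
Implicit hydrogens by atom environment:
  4 × C: 2 H each → 8
  3 × O: no H
  1 × C: 3 H
  1 × C: 1 H
  1 × C: no H
  Total hydrogens = 12.
Molecular formula: C7H12O3

C7H12O3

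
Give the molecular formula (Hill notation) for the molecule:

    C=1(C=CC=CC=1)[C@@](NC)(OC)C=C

Heavy atoms from the SMILES: 11 C, 1 N, 1 O.
Implicit hydrogens by atom environment:
  5 × C (aromatic): 1 H each → 5
  2 × C: 3 H each → 6
  1 × C: 2 H
  1 × C: 1 H
  1 × C: no H
  1 × C (aromatic): no H
  1 × N: 1 H
  1 × O: no H
  Total hydrogens = 15.
Molecular formula: C11H15NO

C11H15NO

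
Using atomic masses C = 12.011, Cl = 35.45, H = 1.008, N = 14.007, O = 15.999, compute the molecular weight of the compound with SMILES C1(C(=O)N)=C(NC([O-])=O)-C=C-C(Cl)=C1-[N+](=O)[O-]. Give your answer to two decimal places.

Molecular formula: C8H5ClN3O5-.
M = 8×12.011 + 1×35.45 + 5×1.008 + 3×14.007 + 5×15.999 = 258.59 g/mol.

258.59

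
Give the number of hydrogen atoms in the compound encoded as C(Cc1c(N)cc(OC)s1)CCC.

Hydrogens are implicit in SMILES; fill each atom to its normal valence:
  4 × C: 2 H each → 8
  3 × C (aromatic): no H
  2 × C: 3 H each → 6
  1 × C (aromatic): 1 H
  1 × N: 2 H
  1 × O: no H
  1 × S (aromatic): no H
  Total hydrogens = 17.

17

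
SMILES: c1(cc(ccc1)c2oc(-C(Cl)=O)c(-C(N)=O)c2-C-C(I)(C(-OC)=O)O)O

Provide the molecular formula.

Heavy atoms from the SMILES: 16 C, 1 Cl, 1 I, 1 N, 7 O.
Implicit hydrogens by atom environment:
  6 × C (aromatic): no H
  4 × C (aromatic): 1 H each → 4
  4 × C: no H
  4 × O: no H
  2 × O: 1 H each → 2
  1 × C: 3 H
  1 × C: 2 H
  1 × Cl: no H
  1 × I: no H
  1 × N: 2 H
  1 × O (aromatic): no H
  Total hydrogens = 13.
Molecular formula: C16H13ClINO7

C16H13ClINO7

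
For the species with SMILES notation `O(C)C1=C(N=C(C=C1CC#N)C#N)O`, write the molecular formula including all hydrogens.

Heavy atoms from the SMILES: 9 C, 3 N, 2 O.
Implicit hydrogens by atom environment:
  4 × C (aromatic): no H
  2 × C: no H
  2 × N: no H
  1 × C: 3 H
  1 × C: 2 H
  1 × C (aromatic): 1 H
  1 × N (aromatic): no H
  1 × O: 1 H
  1 × O: no H
  Total hydrogens = 7.
Molecular formula: C9H7N3O2

C9H7N3O2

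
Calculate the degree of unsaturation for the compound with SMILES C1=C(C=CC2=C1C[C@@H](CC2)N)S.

5

Molecular formula from the SMILES: C10H13NS.
DoU = (2C + 2 + N − H − X)/2 = (2·10 + 2 + 1 − 13 − 0)/2 = 10/2 = 5.
(Structurally: 2 ring(s) + 3 π bond(s) = 5.)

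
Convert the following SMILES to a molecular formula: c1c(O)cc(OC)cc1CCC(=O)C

Heavy atoms from the SMILES: 11 C, 3 O.
Implicit hydrogens by atom environment:
  3 × C (aromatic): 1 H each → 3
  3 × C (aromatic): no H
  2 × C: 3 H each → 6
  2 × C: 2 H each → 4
  2 × O: no H
  1 × C: no H
  1 × O: 1 H
  Total hydrogens = 14.
Molecular formula: C11H14O3

C11H14O3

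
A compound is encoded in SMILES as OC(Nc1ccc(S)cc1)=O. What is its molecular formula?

C7H7NO2S

Heavy atoms from the SMILES: 7 C, 1 N, 2 O, 1 S.
Implicit hydrogens by atom environment:
  4 × C (aromatic): 1 H each → 4
  2 × C (aromatic): no H
  1 × C: no H
  1 × N: 1 H
  1 × O: 1 H
  1 × O: no H
  1 × S: 1 H
  Total hydrogens = 7.
Molecular formula: C7H7NO2S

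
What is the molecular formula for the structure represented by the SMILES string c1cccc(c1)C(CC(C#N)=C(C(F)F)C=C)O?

C14H13F2NO

Heavy atoms from the SMILES: 14 C, 2 F, 1 N, 1 O.
Implicit hydrogens by atom environment:
  5 × C (aromatic): 1 H each → 5
  3 × C: 1 H each → 3
  3 × C: no H
  2 × C: 2 H each → 4
  2 × F: no H
  1 × C (aromatic): no H
  1 × N: no H
  1 × O: 1 H
  Total hydrogens = 13.
Molecular formula: C14H13F2NO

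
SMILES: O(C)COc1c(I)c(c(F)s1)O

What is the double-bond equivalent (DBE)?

3

Molecular formula from the SMILES: C6H6FIO3S.
DoU = (2C + 2 + N − H − X)/2 = (2·6 + 2 + 0 − 6 − 2)/2 = 6/2 = 3.
(Structurally: 1 ring(s) + 2 π bond(s) = 3.)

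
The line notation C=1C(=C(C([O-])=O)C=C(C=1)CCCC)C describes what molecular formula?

Heavy atoms from the SMILES: 12 C, 2 O.
Implicit hydrogens by atom environment:
  3 × C: 2 H each → 6
  3 × C (aromatic): 1 H each → 3
  3 × C (aromatic): no H
  2 × C: 3 H each → 6
  1 × C: no H
  1 × O: no H
  1 × O (charge -1): no H
  Total hydrogens = 15.
Net charge -1.
Molecular formula: C12H15O2-

C12H15O2-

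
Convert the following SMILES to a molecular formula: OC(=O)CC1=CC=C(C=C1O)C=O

C9H8O4

Heavy atoms from the SMILES: 9 C, 4 O.
Implicit hydrogens by atom environment:
  3 × C (aromatic): 1 H each → 3
  3 × C (aromatic): no H
  2 × O: 1 H each → 2
  2 × O: no H
  1 × C: 2 H
  1 × C: 1 H
  1 × C: no H
  Total hydrogens = 8.
Molecular formula: C9H8O4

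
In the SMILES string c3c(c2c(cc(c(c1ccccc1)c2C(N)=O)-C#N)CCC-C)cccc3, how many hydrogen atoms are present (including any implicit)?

Hydrogens are implicit in SMILES; fill each atom to its normal valence:
  11 × C (aromatic): 1 H each → 11
  7 × C (aromatic): no H
  3 × C: 2 H each → 6
  2 × C: no H
  1 × C: 3 H
  1 × N: 2 H
  1 × N: no H
  1 × O: no H
  Total hydrogens = 22.

22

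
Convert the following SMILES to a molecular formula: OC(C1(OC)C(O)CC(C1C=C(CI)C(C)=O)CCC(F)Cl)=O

C15H21ClFIO5

Heavy atoms from the SMILES: 15 C, 1 Cl, 1 F, 1 I, 5 O.
Implicit hydrogens by atom environment:
  5 × C: 1 H each → 5
  4 × C: 2 H each → 8
  4 × C: no H
  3 × O: no H
  2 × C: 3 H each → 6
  2 × O: 1 H each → 2
  1 × Cl: no H
  1 × F: no H
  1 × I: no H
  Total hydrogens = 21.
Molecular formula: C15H21ClFIO5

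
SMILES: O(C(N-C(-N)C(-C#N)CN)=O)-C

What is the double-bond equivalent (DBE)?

Molecular formula from the SMILES: C6H12N4O2.
DoU = (2C + 2 + N − H − X)/2 = (2·6 + 2 + 4 − 12 − 0)/2 = 6/2 = 3.
(Structurally: 0 ring(s) + 3 π bond(s) = 3.)

3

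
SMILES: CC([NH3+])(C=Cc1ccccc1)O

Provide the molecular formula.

Heavy atoms from the SMILES: 10 C, 1 N, 1 O.
Implicit hydrogens by atom environment:
  5 × C (aromatic): 1 H each → 5
  2 × C: 1 H each → 2
  1 × C: 3 H
  1 × C: no H
  1 × C (aromatic): no H
  1 × N (charge +1): 3 H
  1 × O: 1 H
  Total hydrogens = 14.
Net charge +1.
Molecular formula: C10H14NO+

C10H14NO+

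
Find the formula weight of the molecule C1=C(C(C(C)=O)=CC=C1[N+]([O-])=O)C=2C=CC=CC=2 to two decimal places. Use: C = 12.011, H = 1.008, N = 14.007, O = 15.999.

Molecular formula: C14H11NO3.
M = 14×12.011 + 11×1.008 + 1×14.007 + 3×15.999 = 241.25 g/mol.

241.25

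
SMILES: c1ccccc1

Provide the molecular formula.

Heavy atoms from the SMILES: 6 C.
Implicit hydrogens by atom environment:
  6 × C (aromatic): 1 H each → 6
  Total hydrogens = 6.
Molecular formula: C6H6

C6H6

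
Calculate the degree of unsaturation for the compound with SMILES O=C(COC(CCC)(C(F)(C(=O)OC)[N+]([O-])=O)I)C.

Molecular formula from the SMILES: C10H15FINO6.
DoU = (2C + 2 + N − H − X)/2 = (2·10 + 2 + 1 − 15 − 2)/2 = 6/2 = 3.
(Structurally: 0 ring(s) + 3 π bond(s) = 3.)

3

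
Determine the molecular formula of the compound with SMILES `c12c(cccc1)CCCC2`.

C10H12

Heavy atoms from the SMILES: 10 C.
Implicit hydrogens by atom environment:
  4 × C: 2 H each → 8
  4 × C (aromatic): 1 H each → 4
  2 × C (aromatic): no H
  Total hydrogens = 12.
Molecular formula: C10H12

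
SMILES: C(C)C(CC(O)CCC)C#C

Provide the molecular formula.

Heavy atoms from the SMILES: 10 C, 1 O.
Implicit hydrogens by atom environment:
  4 × C: 2 H each → 8
  3 × C: 1 H each → 3
  2 × C: 3 H each → 6
  1 × C: no H
  1 × O: 1 H
  Total hydrogens = 18.
Molecular formula: C10H18O

C10H18O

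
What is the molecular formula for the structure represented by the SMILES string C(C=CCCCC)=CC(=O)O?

Heavy atoms from the SMILES: 9 C, 2 O.
Implicit hydrogens by atom environment:
  4 × C: 1 H each → 4
  3 × C: 2 H each → 6
  1 × C: 3 H
  1 × C: no H
  1 × O: 1 H
  1 × O: no H
  Total hydrogens = 14.
Molecular formula: C9H14O2

C9H14O2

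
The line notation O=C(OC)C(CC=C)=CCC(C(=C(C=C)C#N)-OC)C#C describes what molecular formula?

Heavy atoms from the SMILES: 17 C, 1 N, 3 O.
Implicit hydrogens by atom environment:
  6 × C: no H
  5 × C: 1 H each → 5
  4 × C: 2 H each → 8
  3 × O: no H
  2 × C: 3 H each → 6
  1 × N: no H
  Total hydrogens = 19.
Molecular formula: C17H19NO3

C17H19NO3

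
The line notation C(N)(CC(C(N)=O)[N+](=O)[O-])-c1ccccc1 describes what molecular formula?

Heavy atoms from the SMILES: 10 C, 3 N, 3 O.
Implicit hydrogens by atom environment:
  5 × C (aromatic): 1 H each → 5
  2 × C: 1 H each → 2
  2 × N: 2 H each → 4
  2 × O: no H
  1 × C: 2 H
  1 × C: no H
  1 × C (aromatic): no H
  1 × N (charge +1): no H
  1 × O (charge -1): no H
  Total hydrogens = 13.
Molecular formula: C10H13N3O3

C10H13N3O3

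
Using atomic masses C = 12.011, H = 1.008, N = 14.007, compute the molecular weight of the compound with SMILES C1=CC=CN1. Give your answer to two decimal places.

Molecular formula: C4H5N.
M = 4×12.011 + 5×1.008 + 1×14.007 = 67.09 g/mol.

67.09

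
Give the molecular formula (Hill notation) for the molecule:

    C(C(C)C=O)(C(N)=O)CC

Heavy atoms from the SMILES: 7 C, 1 N, 2 O.
Implicit hydrogens by atom environment:
  3 × C: 1 H each → 3
  2 × C: 3 H each → 6
  2 × O: no H
  1 × C: 2 H
  1 × C: no H
  1 × N: 2 H
  Total hydrogens = 13.
Molecular formula: C7H13NO2

C7H13NO2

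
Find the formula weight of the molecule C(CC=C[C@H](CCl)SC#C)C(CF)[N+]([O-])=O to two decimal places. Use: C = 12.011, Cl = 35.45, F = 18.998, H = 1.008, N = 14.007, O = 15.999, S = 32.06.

Molecular formula: C10H13ClFNO2S.
M = 10×12.011 + 1×35.45 + 1×18.998 + 13×1.008 + 1×14.007 + 2×15.999 + 1×32.06 = 265.73 g/mol.

265.73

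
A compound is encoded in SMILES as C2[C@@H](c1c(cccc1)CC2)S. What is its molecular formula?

C10H12S

Heavy atoms from the SMILES: 10 C, 1 S.
Implicit hydrogens by atom environment:
  4 × C (aromatic): 1 H each → 4
  3 × C: 2 H each → 6
  2 × C (aromatic): no H
  1 × C: 1 H
  1 × S: 1 H
  Total hydrogens = 12.
Molecular formula: C10H12S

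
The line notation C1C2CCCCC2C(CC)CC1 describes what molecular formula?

C12H22

Heavy atoms from the SMILES: 12 C.
Implicit hydrogens by atom environment:
  8 × C: 2 H each → 16
  3 × C: 1 H each → 3
  1 × C: 3 H
  Total hydrogens = 22.
Molecular formula: C12H22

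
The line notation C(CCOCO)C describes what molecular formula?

Heavy atoms from the SMILES: 5 C, 2 O.
Implicit hydrogens by atom environment:
  4 × C: 2 H each → 8
  1 × C: 3 H
  1 × O: 1 H
  1 × O: no H
  Total hydrogens = 12.
Molecular formula: C5H12O2

C5H12O2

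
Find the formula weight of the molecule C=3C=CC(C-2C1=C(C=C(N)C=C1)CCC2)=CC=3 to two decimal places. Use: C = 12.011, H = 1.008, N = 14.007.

Molecular formula: C16H17N.
M = 16×12.011 + 17×1.008 + 1×14.007 = 223.32 g/mol.

223.32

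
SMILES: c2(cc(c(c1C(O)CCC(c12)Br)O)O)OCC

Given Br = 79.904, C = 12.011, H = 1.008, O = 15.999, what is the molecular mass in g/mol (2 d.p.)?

303.15

Molecular formula: C12H15BrO4.
M = 1×79.904 + 12×12.011 + 15×1.008 + 4×15.999 = 303.15 g/mol.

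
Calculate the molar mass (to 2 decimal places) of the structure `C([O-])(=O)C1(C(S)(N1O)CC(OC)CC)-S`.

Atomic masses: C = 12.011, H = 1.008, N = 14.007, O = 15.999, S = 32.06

252.32

Molecular formula: C8H14NO4S2-.
M = 8×12.011 + 14×1.008 + 1×14.007 + 4×15.999 + 2×32.06 = 252.32 g/mol.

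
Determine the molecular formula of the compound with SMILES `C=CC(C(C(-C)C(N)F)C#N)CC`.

C10H17FN2

Heavy atoms from the SMILES: 10 C, 1 F, 2 N.
Implicit hydrogens by atom environment:
  5 × C: 1 H each → 5
  2 × C: 3 H each → 6
  2 × C: 2 H each → 4
  1 × C: no H
  1 × F: no H
  1 × N: 2 H
  1 × N: no H
  Total hydrogens = 17.
Molecular formula: C10H17FN2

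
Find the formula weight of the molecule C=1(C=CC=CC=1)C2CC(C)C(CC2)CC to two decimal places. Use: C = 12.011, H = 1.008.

202.34

Molecular formula: C15H22.
M = 15×12.011 + 22×1.008 = 202.34 g/mol.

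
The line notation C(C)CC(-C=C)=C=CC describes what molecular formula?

Heavy atoms from the SMILES: 9 C.
Implicit hydrogens by atom environment:
  3 × C: 2 H each → 6
  2 × C: 3 H each → 6
  2 × C: 1 H each → 2
  2 × C: no H
  Total hydrogens = 14.
Molecular formula: C9H14

C9H14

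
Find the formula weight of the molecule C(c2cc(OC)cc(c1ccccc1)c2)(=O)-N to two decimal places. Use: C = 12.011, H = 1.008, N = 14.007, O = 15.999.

Molecular formula: C14H13NO2.
M = 14×12.011 + 13×1.008 + 1×14.007 + 2×15.999 = 227.26 g/mol.

227.26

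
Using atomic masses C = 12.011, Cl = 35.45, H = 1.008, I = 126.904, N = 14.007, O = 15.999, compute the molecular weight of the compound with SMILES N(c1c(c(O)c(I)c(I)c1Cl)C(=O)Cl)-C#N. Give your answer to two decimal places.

482.82

Molecular formula: C8H2Cl2I2N2O2.
M = 8×12.011 + 2×35.45 + 2×1.008 + 2×126.904 + 2×14.007 + 2×15.999 = 482.82 g/mol.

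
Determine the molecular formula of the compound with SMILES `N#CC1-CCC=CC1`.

C7H9N

Heavy atoms from the SMILES: 7 C, 1 N.
Implicit hydrogens by atom environment:
  3 × C: 2 H each → 6
  3 × C: 1 H each → 3
  1 × C: no H
  1 × N: no H
  Total hydrogens = 9.
Molecular formula: C7H9N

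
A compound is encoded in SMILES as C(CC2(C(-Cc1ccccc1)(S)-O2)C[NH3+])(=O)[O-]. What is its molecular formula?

Heavy atoms from the SMILES: 12 C, 1 N, 3 O, 1 S.
Implicit hydrogens by atom environment:
  5 × C (aromatic): 1 H each → 5
  3 × C: 2 H each → 6
  3 × C: no H
  2 × O: no H
  1 × C (aromatic): no H
  1 × N (charge +1): 3 H
  1 × O (charge -1): no H
  1 × S: 1 H
  Total hydrogens = 15.
Molecular formula: C12H15NO3S

C12H15NO3S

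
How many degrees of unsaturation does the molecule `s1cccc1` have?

Molecular formula from the SMILES: C4H4S.
DoU = (2C + 2 + N − H − X)/2 = (2·4 + 2 + 0 − 4 − 0)/2 = 6/2 = 3.
(Structurally: 1 ring(s) + 2 π bond(s) = 3.)

3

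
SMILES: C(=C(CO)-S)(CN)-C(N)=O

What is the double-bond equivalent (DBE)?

Molecular formula from the SMILES: C5H10N2O2S.
DoU = (2C + 2 + N − H − X)/2 = (2·5 + 2 + 2 − 10 − 0)/2 = 4/2 = 2.
(Structurally: 0 ring(s) + 2 π bond(s) = 2.)

2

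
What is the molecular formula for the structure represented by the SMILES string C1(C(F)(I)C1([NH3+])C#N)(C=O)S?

C5H5FIN2OS+

Heavy atoms from the SMILES: 5 C, 1 F, 1 I, 2 N, 1 O, 1 S.
Implicit hydrogens by atom environment:
  4 × C: no H
  1 × C: 1 H
  1 × F: no H
  1 × I: no H
  1 × N (charge +1): 3 H
  1 × N: no H
  1 × O: no H
  1 × S: 1 H
  Total hydrogens = 5.
Net charge +1.
Molecular formula: C5H5FIN2OS+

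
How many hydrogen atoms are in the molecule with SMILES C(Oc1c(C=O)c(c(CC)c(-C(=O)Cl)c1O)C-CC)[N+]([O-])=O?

Hydrogens are implicit in SMILES; fill each atom to its normal valence:
  6 × C (aromatic): no H
  4 × C: 2 H each → 8
  4 × O: no H
  2 × C: 3 H each → 6
  1 × C: 1 H
  1 × C: no H
  1 × Cl: no H
  1 × N (charge +1): no H
  1 × O: 1 H
  1 × O (charge -1): no H
  Total hydrogens = 16.

16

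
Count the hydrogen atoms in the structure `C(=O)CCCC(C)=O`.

10

Hydrogens are implicit in SMILES; fill each atom to its normal valence:
  3 × C: 2 H each → 6
  2 × O: no H
  1 × C: 3 H
  1 × C: 1 H
  1 × C: no H
  Total hydrogens = 10.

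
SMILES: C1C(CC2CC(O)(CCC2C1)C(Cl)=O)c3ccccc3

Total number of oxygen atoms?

2

The symbol for oxygen appears 2 times in the SMILES.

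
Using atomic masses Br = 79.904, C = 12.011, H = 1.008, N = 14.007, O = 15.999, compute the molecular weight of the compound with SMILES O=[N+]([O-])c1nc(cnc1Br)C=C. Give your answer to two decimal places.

230.02

Molecular formula: C6H4BrN3O2.
M = 1×79.904 + 6×12.011 + 4×1.008 + 3×14.007 + 2×15.999 = 230.02 g/mol.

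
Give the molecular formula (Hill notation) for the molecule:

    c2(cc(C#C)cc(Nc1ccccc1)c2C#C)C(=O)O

C17H11NO2

Heavy atoms from the SMILES: 17 C, 1 N, 2 O.
Implicit hydrogens by atom environment:
  7 × C (aromatic): 1 H each → 7
  5 × C (aromatic): no H
  3 × C: no H
  2 × C: 1 H each → 2
  1 × N: 1 H
  1 × O: 1 H
  1 × O: no H
  Total hydrogens = 11.
Molecular formula: C17H11NO2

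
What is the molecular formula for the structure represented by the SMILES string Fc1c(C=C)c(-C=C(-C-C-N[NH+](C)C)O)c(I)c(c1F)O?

Heavy atoms from the SMILES: 14 C, 2 F, 1 I, 2 N, 2 O.
Implicit hydrogens by atom environment:
  6 × C (aromatic): no H
  3 × C: 2 H each → 6
  2 × C: 3 H each → 6
  2 × C: 1 H each → 2
  2 × F: no H
  2 × O: 1 H each → 2
  1 × C: no H
  1 × I: no H
  1 × N: 1 H
  1 × N (charge +1): 1 H
  Total hydrogens = 18.
Net charge +1.
Molecular formula: C14H18F2IN2O2+

C14H18F2IN2O2+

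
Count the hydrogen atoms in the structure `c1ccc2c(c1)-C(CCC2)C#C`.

Hydrogens are implicit in SMILES; fill each atom to its normal valence:
  4 × C (aromatic): 1 H each → 4
  3 × C: 2 H each → 6
  2 × C: 1 H each → 2
  2 × C (aromatic): no H
  1 × C: no H
  Total hydrogens = 12.

12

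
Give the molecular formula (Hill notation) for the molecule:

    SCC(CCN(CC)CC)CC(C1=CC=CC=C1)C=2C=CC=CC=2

Heavy atoms from the SMILES: 22 C, 1 N, 1 S.
Implicit hydrogens by atom environment:
  10 × C (aromatic): 1 H each → 10
  6 × C: 2 H each → 12
  2 × C: 3 H each → 6
  2 × C: 1 H each → 2
  2 × C (aromatic): no H
  1 × N: no H
  1 × S: 1 H
  Total hydrogens = 31.
Molecular formula: C22H31NS

C22H31NS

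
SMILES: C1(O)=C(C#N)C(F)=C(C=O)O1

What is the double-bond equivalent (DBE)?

6

Molecular formula from the SMILES: C6H2FNO3.
DoU = (2C + 2 + N − H − X)/2 = (2·6 + 2 + 1 − 2 − 1)/2 = 12/2 = 6.
(Structurally: 1 ring(s) + 5 π bond(s) = 6.)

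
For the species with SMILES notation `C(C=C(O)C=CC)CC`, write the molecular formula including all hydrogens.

C8H14O

Heavy atoms from the SMILES: 8 C, 1 O.
Implicit hydrogens by atom environment:
  3 × C: 1 H each → 3
  2 × C: 3 H each → 6
  2 × C: 2 H each → 4
  1 × C: no H
  1 × O: 1 H
  Total hydrogens = 14.
Molecular formula: C8H14O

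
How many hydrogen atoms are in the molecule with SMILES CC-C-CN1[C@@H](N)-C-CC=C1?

18

Hydrogens are implicit in SMILES; fill each atom to its normal valence:
  5 × C: 2 H each → 10
  3 × C: 1 H each → 3
  1 × C: 3 H
  1 × N: 2 H
  1 × N: no H
  Total hydrogens = 18.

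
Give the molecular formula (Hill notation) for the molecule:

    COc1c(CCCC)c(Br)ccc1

Heavy atoms from the SMILES: 1 Br, 11 C, 1 O.
Implicit hydrogens by atom environment:
  3 × C: 2 H each → 6
  3 × C (aromatic): 1 H each → 3
  3 × C (aromatic): no H
  2 × C: 3 H each → 6
  1 × Br: no H
  1 × O: no H
  Total hydrogens = 15.
Molecular formula: C11H15BrO

C11H15BrO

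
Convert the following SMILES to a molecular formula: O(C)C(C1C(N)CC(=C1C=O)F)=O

Heavy atoms from the SMILES: 8 C, 1 F, 1 N, 3 O.
Implicit hydrogens by atom environment:
  3 × C: 1 H each → 3
  3 × C: no H
  3 × O: no H
  1 × C: 3 H
  1 × C: 2 H
  1 × F: no H
  1 × N: 2 H
  Total hydrogens = 10.
Molecular formula: C8H10FNO3

C8H10FNO3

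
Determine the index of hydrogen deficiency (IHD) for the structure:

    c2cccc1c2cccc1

7

Molecular formula from the SMILES: C10H8.
DoU = (2C + 2 + N − H − X)/2 = (2·10 + 2 + 0 − 8 − 0)/2 = 14/2 = 7.
(Structurally: 2 ring(s) + 5 π bond(s) = 7.)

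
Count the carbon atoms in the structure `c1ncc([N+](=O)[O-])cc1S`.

5

The symbol for carbon appears 5 times in the SMILES. Lowercase c denotes aromatic carbon and counts toward C.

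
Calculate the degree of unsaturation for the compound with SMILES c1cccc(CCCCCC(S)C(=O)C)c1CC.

5

Molecular formula from the SMILES: C16H24OS.
DoU = (2C + 2 + N − H − X)/2 = (2·16 + 2 + 0 − 24 − 0)/2 = 10/2 = 5.
(Structurally: 1 ring(s) + 4 π bond(s) = 5.)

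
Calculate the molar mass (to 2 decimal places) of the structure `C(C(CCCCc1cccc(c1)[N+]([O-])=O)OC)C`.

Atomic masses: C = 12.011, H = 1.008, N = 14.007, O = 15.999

Molecular formula: C14H21NO3.
M = 14×12.011 + 21×1.008 + 1×14.007 + 3×15.999 = 251.33 g/mol.

251.33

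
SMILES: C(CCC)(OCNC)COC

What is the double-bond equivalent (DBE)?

0

Molecular formula from the SMILES: C8H19NO2.
DoU = (2C + 2 + N − H − X)/2 = (2·8 + 2 + 1 − 19 − 0)/2 = 0/2 = 0.
(Structurally: 0 ring(s) + 0 π bond(s) = 0.)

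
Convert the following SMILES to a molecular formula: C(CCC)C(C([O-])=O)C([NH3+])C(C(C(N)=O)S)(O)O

Heavy atoms from the SMILES: 10 C, 2 N, 5 O, 1 S.
Implicit hydrogens by atom environment:
  3 × C: 2 H each → 6
  3 × C: 1 H each → 3
  3 × C: no H
  2 × O: 1 H each → 2
  2 × O: no H
  1 × C: 3 H
  1 × N (charge +1): 3 H
  1 × N: 2 H
  1 × O (charge -1): no H
  1 × S: 1 H
  Total hydrogens = 20.
Molecular formula: C10H20N2O5S

C10H20N2O5S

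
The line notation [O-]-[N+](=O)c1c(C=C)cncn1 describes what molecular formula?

Heavy atoms from the SMILES: 6 C, 3 N, 2 O.
Implicit hydrogens by atom environment:
  2 × C (aromatic): 1 H each → 2
  2 × C (aromatic): no H
  2 × N (aromatic): no H
  1 × C: 2 H
  1 × C: 1 H
  1 × N (charge +1): no H
  1 × O: no H
  1 × O (charge -1): no H
  Total hydrogens = 5.
Molecular formula: C6H5N3O2

C6H5N3O2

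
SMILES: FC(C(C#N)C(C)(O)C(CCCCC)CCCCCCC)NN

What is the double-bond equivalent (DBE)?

2

Molecular formula from the SMILES: C18H36FN3O.
DoU = (2C + 2 + N − H − X)/2 = (2·18 + 2 + 3 − 36 − 1)/2 = 4/2 = 2.
(Structurally: 0 ring(s) + 2 π bond(s) = 2.)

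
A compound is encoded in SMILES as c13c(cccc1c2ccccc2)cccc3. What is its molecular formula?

Heavy atoms from the SMILES: 16 C.
Implicit hydrogens by atom environment:
  12 × C (aromatic): 1 H each → 12
  4 × C (aromatic): no H
  Total hydrogens = 12.
Molecular formula: C16H12

C16H12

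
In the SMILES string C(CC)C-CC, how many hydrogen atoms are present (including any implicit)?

14

Hydrogens are implicit in SMILES; fill each atom to its normal valence:
  4 × C: 2 H each → 8
  2 × C: 3 H each → 6
  Total hydrogens = 14.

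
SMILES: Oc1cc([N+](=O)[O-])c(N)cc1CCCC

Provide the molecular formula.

C10H14N2O3

Heavy atoms from the SMILES: 10 C, 2 N, 3 O.
Implicit hydrogens by atom environment:
  4 × C (aromatic): no H
  3 × C: 2 H each → 6
  2 × C (aromatic): 1 H each → 2
  1 × C: 3 H
  1 × N: 2 H
  1 × N (charge +1): no H
  1 × O: 1 H
  1 × O: no H
  1 × O (charge -1): no H
  Total hydrogens = 14.
Molecular formula: C10H14N2O3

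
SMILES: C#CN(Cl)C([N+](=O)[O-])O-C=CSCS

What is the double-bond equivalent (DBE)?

Molecular formula from the SMILES: C6H7ClN2O3S2.
DoU = (2C + 2 + N − H − X)/2 = (2·6 + 2 + 2 − 7 − 1)/2 = 8/2 = 4.
(Structurally: 0 ring(s) + 4 π bond(s) = 4.)

4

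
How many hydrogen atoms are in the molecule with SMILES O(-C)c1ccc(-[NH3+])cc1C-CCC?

Hydrogens are implicit in SMILES; fill each atom to its normal valence:
  3 × C: 2 H each → 6
  3 × C (aromatic): 1 H each → 3
  3 × C (aromatic): no H
  2 × C: 3 H each → 6
  1 × N (charge +1): 3 H
  1 × O: no H
  Total hydrogens = 18.

18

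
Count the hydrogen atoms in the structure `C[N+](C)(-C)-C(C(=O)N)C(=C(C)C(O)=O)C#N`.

Hydrogens are implicit in SMILES; fill each atom to its normal valence:
  5 × C: no H
  4 × C: 3 H each → 12
  2 × O: no H
  1 × C: 1 H
  1 × N: 2 H
  1 × N: no H
  1 × N (charge +1): no H
  1 × O: 1 H
  Total hydrogens = 16.

16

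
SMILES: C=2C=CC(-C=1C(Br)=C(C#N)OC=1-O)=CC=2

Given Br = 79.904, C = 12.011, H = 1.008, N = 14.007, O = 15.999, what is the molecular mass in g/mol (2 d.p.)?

264.08

Molecular formula: C11H6BrNO2.
M = 1×79.904 + 11×12.011 + 6×1.008 + 1×14.007 + 2×15.999 = 264.08 g/mol.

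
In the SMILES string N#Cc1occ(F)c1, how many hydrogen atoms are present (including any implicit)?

Hydrogens are implicit in SMILES; fill each atom to its normal valence:
  2 × C (aromatic): 1 H each → 2
  2 × C (aromatic): no H
  1 × C: no H
  1 × F: no H
  1 × N: no H
  1 × O (aromatic): no H
  Total hydrogens = 2.

2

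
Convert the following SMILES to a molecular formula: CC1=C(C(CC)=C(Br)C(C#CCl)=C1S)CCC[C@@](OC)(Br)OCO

Heavy atoms from the SMILES: 2 Br, 17 C, 1 Cl, 3 O, 1 S.
Implicit hydrogens by atom environment:
  6 × C (aromatic): no H
  5 × C: 2 H each → 10
  3 × C: 3 H each → 9
  3 × C: no H
  2 × Br: no H
  2 × O: no H
  1 × Cl: no H
  1 × O: 1 H
  1 × S: 1 H
  Total hydrogens = 21.
Molecular formula: C17H21Br2ClO3S

C17H21Br2ClO3S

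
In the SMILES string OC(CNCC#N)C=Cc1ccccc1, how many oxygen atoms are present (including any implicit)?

The symbol for oxygen appears 1 time in the SMILES.

1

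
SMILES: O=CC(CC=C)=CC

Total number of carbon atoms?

The symbol for carbon appears 7 times in the SMILES.

7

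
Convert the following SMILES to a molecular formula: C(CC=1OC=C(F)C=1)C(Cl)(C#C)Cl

C9H7Cl2FO

Heavy atoms from the SMILES: 9 C, 2 Cl, 1 F, 1 O.
Implicit hydrogens by atom environment:
  2 × C: 2 H each → 4
  2 × C (aromatic): 1 H each → 2
  2 × C (aromatic): no H
  2 × C: no H
  2 × Cl: no H
  1 × C: 1 H
  1 × F: no H
  1 × O (aromatic): no H
  Total hydrogens = 7.
Molecular formula: C9H7Cl2FO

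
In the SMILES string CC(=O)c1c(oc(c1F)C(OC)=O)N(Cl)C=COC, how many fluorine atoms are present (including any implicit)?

The symbol for fluorine appears 1 time in the SMILES.

1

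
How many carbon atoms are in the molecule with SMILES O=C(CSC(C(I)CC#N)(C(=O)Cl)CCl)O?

8

The symbol for carbon appears 8 times in the SMILES. (Cl is a single chlorine, not C + l.)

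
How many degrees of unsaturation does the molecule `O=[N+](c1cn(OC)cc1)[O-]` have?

4

Molecular formula from the SMILES: C5H6N2O3.
DoU = (2C + 2 + N − H − X)/2 = (2·5 + 2 + 2 − 6 − 0)/2 = 8/2 = 4.
(Structurally: 1 ring(s) + 3 π bond(s) = 4.)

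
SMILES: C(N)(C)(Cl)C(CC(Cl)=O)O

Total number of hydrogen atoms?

Hydrogens are implicit in SMILES; fill each atom to its normal valence:
  2 × C: no H
  2 × Cl: no H
  1 × C: 3 H
  1 × C: 2 H
  1 × C: 1 H
  1 × N: 2 H
  1 × O: 1 H
  1 × O: no H
  Total hydrogens = 9.

9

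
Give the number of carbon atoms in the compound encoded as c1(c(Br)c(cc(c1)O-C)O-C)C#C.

The symbol for carbon appears 10 times in the SMILES. Lowercase c denotes aromatic carbon and counts toward C.

10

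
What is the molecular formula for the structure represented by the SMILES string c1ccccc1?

C6H6

Heavy atoms from the SMILES: 6 C.
Implicit hydrogens by atom environment:
  6 × C (aromatic): 1 H each → 6
  Total hydrogens = 6.
Molecular formula: C6H6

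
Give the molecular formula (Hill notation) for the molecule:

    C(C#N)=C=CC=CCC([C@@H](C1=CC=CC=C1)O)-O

C15H15NO2

Heavy atoms from the SMILES: 15 C, 1 N, 2 O.
Implicit hydrogens by atom environment:
  6 × C: 1 H each → 6
  5 × C (aromatic): 1 H each → 5
  2 × C: no H
  2 × O: 1 H each → 2
  1 × C: 2 H
  1 × C (aromatic): no H
  1 × N: no H
  Total hydrogens = 15.
Molecular formula: C15H15NO2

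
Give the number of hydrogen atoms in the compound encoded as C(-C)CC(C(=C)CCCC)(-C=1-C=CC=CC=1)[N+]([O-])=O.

23

Hydrogens are implicit in SMILES; fill each atom to its normal valence:
  6 × C: 2 H each → 12
  5 × C (aromatic): 1 H each → 5
  2 × C: 3 H each → 6
  2 × C: no H
  1 × C (aromatic): no H
  1 × N (charge +1): no H
  1 × O: no H
  1 × O (charge -1): no H
  Total hydrogens = 23.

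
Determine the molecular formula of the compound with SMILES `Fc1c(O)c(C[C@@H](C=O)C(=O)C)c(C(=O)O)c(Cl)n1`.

C11H9ClFNO5

Heavy atoms from the SMILES: 11 C, 1 Cl, 1 F, 1 N, 5 O.
Implicit hydrogens by atom environment:
  5 × C (aromatic): no H
  3 × O: no H
  2 × C: 1 H each → 2
  2 × C: no H
  2 × O: 1 H each → 2
  1 × C: 3 H
  1 × C: 2 H
  1 × Cl: no H
  1 × F: no H
  1 × N (aromatic): no H
  Total hydrogens = 9.
Molecular formula: C11H9ClFNO5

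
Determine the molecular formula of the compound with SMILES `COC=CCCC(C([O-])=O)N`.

Heavy atoms from the SMILES: 7 C, 1 N, 3 O.
Implicit hydrogens by atom environment:
  3 × C: 1 H each → 3
  2 × C: 2 H each → 4
  2 × O: no H
  1 × C: 3 H
  1 × C: no H
  1 × N: 2 H
  1 × O (charge -1): no H
  Total hydrogens = 12.
Net charge -1.
Molecular formula: C7H12NO3-

C7H12NO3-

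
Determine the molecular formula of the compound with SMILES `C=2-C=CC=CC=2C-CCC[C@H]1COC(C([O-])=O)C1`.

C15H19O3-

Heavy atoms from the SMILES: 15 C, 3 O.
Implicit hydrogens by atom environment:
  6 × C: 2 H each → 12
  5 × C (aromatic): 1 H each → 5
  2 × C: 1 H each → 2
  2 × O: no H
  1 × C: no H
  1 × C (aromatic): no H
  1 × O (charge -1): no H
  Total hydrogens = 19.
Net charge -1.
Molecular formula: C15H19O3-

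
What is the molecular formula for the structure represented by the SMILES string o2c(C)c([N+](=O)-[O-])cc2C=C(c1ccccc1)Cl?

Heavy atoms from the SMILES: 13 C, 1 Cl, 1 N, 3 O.
Implicit hydrogens by atom environment:
  6 × C (aromatic): 1 H each → 6
  4 × C (aromatic): no H
  1 × C: 3 H
  1 × C: 1 H
  1 × C: no H
  1 × Cl: no H
  1 × N (charge +1): no H
  1 × O (aromatic): no H
  1 × O: no H
  1 × O (charge -1): no H
  Total hydrogens = 10.
Molecular formula: C13H10ClNO3

C13H10ClNO3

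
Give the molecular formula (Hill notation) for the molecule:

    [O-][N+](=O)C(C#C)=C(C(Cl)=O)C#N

Heavy atoms from the SMILES: 6 C, 1 Cl, 2 N, 3 O.
Implicit hydrogens by atom environment:
  5 × C: no H
  2 × O: no H
  1 × C: 1 H
  1 × Cl: no H
  1 × N (charge +1): no H
  1 × N: no H
  1 × O (charge -1): no H
  Total hydrogens = 1.
Molecular formula: C6HClN2O3

C6HClN2O3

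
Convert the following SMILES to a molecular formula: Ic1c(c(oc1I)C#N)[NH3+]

Heavy atoms from the SMILES: 5 C, 2 I, 2 N, 1 O.
Implicit hydrogens by atom environment:
  4 × C (aromatic): no H
  2 × I: no H
  1 × C: no H
  1 × N (charge +1): 3 H
  1 × N: no H
  1 × O (aromatic): no H
  Total hydrogens = 3.
Net charge +1.
Molecular formula: C5H3I2N2O+

C5H3I2N2O+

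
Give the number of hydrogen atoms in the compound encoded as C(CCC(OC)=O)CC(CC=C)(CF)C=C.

21

Hydrogens are implicit in SMILES; fill each atom to its normal valence:
  8 × C: 2 H each → 16
  2 × C: 1 H each → 2
  2 × C: no H
  2 × O: no H
  1 × C: 3 H
  1 × F: no H
  Total hydrogens = 21.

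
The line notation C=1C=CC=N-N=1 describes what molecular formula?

C4H4N2

Heavy atoms from the SMILES: 4 C, 2 N.
Implicit hydrogens by atom environment:
  4 × C (aromatic): 1 H each → 4
  2 × N (aromatic): no H
  Total hydrogens = 4.
Molecular formula: C4H4N2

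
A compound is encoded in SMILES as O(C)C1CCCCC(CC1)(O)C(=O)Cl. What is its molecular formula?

Heavy atoms from the SMILES: 10 C, 1 Cl, 3 O.
Implicit hydrogens by atom environment:
  6 × C: 2 H each → 12
  2 × C: no H
  2 × O: no H
  1 × C: 3 H
  1 × C: 1 H
  1 × Cl: no H
  1 × O: 1 H
  Total hydrogens = 17.
Molecular formula: C10H17ClO3

C10H17ClO3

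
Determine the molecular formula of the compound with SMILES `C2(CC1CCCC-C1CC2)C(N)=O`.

C11H19NO

Heavy atoms from the SMILES: 11 C, 1 N, 1 O.
Implicit hydrogens by atom environment:
  7 × C: 2 H each → 14
  3 × C: 1 H each → 3
  1 × C: no H
  1 × N: 2 H
  1 × O: no H
  Total hydrogens = 19.
Molecular formula: C11H19NO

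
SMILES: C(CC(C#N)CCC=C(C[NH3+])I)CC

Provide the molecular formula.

C11H20IN2+

Heavy atoms from the SMILES: 11 C, 1 I, 2 N.
Implicit hydrogens by atom environment:
  6 × C: 2 H each → 12
  2 × C: 1 H each → 2
  2 × C: no H
  1 × C: 3 H
  1 × I: no H
  1 × N (charge +1): 3 H
  1 × N: no H
  Total hydrogens = 20.
Net charge +1.
Molecular formula: C11H20IN2+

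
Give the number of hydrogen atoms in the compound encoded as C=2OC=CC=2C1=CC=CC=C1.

Hydrogens are implicit in SMILES; fill each atom to its normal valence:
  8 × C (aromatic): 1 H each → 8
  2 × C (aromatic): no H
  1 × O (aromatic): no H
  Total hydrogens = 8.

8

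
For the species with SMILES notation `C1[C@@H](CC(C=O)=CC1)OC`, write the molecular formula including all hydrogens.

Heavy atoms from the SMILES: 8 C, 2 O.
Implicit hydrogens by atom environment:
  3 × C: 2 H each → 6
  3 × C: 1 H each → 3
  2 × O: no H
  1 × C: 3 H
  1 × C: no H
  Total hydrogens = 12.
Molecular formula: C8H12O2

C8H12O2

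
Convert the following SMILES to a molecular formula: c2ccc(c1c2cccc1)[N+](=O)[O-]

Heavy atoms from the SMILES: 10 C, 1 N, 2 O.
Implicit hydrogens by atom environment:
  7 × C (aromatic): 1 H each → 7
  3 × C (aromatic): no H
  1 × N (charge +1): no H
  1 × O: no H
  1 × O (charge -1): no H
  Total hydrogens = 7.
Molecular formula: C10H7NO2

C10H7NO2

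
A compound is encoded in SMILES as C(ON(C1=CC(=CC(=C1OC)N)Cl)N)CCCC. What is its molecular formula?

Heavy atoms from the SMILES: 12 C, 1 Cl, 3 N, 2 O.
Implicit hydrogens by atom environment:
  4 × C: 2 H each → 8
  4 × C (aromatic): no H
  2 × C: 3 H each → 6
  2 × C (aromatic): 1 H each → 2
  2 × N: 2 H each → 4
  2 × O: no H
  1 × Cl: no H
  1 × N: no H
  Total hydrogens = 20.
Molecular formula: C12H20ClN3O2

C12H20ClN3O2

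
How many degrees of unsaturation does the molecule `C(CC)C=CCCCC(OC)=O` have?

Molecular formula from the SMILES: C10H18O2.
DoU = (2C + 2 + N − H − X)/2 = (2·10 + 2 + 0 − 18 − 0)/2 = 4/2 = 2.
(Structurally: 0 ring(s) + 2 π bond(s) = 2.)

2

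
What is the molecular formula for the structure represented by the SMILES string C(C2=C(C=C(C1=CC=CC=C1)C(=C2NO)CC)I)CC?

C17H20INO

Heavy atoms from the SMILES: 17 C, 1 I, 1 N, 1 O.
Implicit hydrogens by atom environment:
  6 × C (aromatic): 1 H each → 6
  6 × C (aromatic): no H
  3 × C: 2 H each → 6
  2 × C: 3 H each → 6
  1 × I: no H
  1 × N: 1 H
  1 × O: 1 H
  Total hydrogens = 20.
Molecular formula: C17H20INO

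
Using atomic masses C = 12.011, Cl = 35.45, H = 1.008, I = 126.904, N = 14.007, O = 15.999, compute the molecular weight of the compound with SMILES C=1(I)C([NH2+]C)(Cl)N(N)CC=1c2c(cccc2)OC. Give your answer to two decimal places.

Molecular formula: C12H16ClIN3O+.
M = 12×12.011 + 1×35.45 + 16×1.008 + 1×126.904 + 3×14.007 + 1×15.999 = 380.63 g/mol.

380.63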